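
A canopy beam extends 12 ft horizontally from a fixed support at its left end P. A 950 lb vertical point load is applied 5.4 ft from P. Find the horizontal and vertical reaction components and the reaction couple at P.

ΣF_x = 0: P_x = 0.
ΣF_y = 0: P_y − 950 = 0 → P_y = 950.0 lb.
ΣM about P: M_P − 950·5.4 = 0 → M_P = 5130 lb·ft.

P_x = 0, P_y = 950.0 lb, M_P = 5130 lb·ft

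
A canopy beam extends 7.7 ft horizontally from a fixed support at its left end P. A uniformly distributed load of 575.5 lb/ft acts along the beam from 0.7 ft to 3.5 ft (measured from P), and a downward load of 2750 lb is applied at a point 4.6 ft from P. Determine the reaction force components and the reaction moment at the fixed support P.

P_x = 0, P_y = 4361 lb, M_P = 16030 lb·ft

Resultant of the distributed load: 575.5 × 2.8 = 1611.4 lb at 2.1 ft from P.
ΣF_x = 0: P_x = 0.
ΣF_y = 0: P_y − 575.5·2.8 − 2750 = 0 → P_y = 4361 lb.
ΣM about P: M_P − (575.5·2.8)·2.1 − 2750·4.6 = 0 → M_P = 16030 lb·ft.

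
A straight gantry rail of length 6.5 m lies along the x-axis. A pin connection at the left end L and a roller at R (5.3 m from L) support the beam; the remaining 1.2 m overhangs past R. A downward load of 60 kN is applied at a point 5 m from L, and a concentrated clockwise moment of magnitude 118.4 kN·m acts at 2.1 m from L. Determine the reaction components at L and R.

L_x = 0, L_y = -18.94 kN, R_y = 78.94 kN

ΣM about L: R_y·5.3 − 60·5 − 118.4 = 0 → R_y = 418.4/5.3 = 78.9434 ≈ 78.94 kN.
ΣF_y = 0: L_y + 78.9434 − 60 = 0 → L_y = -18.94 kN.
ΣF_x = 0: no horizontal applied forces, so L_x = 0.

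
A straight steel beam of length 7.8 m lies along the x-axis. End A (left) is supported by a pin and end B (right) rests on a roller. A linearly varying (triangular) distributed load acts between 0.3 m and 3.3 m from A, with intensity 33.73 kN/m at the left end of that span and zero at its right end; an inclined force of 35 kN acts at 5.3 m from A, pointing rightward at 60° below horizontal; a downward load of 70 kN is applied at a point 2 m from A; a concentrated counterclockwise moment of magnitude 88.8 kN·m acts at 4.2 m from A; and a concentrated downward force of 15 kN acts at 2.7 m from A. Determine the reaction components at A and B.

A_x = -17.50 kN, A_y = 125.1 kN, B_y = 40.78 kN

Resultant of the triangular load: ½ × 33.73 × 3 = 50.595 kN, acting at 1.3 m from A (one-third of the span from the peak).
ΣM about A: B_y·7.8 − (½·33.73·3)·1.3 − 35·sin60°·5.3 − 70·2 + 88.8 − 15·2.7 = 0 → B_y = 318.121/7.8 = 40.7847 ≈ 40.78 kN.
ΣF_y = 0: A_y + 40.7847 − ½·33.73·3 − 35·sin60° − 70 − 15 = 0 → A_y = 125.1 kN.
ΣF_x = 0: A_x + 35·cos60° = 0 → A_x = -17.50 kN.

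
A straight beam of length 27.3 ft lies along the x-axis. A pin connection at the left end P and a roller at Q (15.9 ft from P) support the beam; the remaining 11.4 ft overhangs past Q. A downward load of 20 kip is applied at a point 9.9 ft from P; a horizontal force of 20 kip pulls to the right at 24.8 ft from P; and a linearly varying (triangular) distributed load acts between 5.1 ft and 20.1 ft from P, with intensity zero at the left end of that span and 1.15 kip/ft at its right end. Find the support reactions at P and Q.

P_x = -20.00 kip, P_y = 7.981 kip, Q_y = 20.64 kip

Resultant of the triangular load: ½ × 1.15 × 15 = 8.625 kip, acting at 15.1 ft from P (one-third of the span from the peak).
Taking moments about P: Q_y·15.9 − 20·9.9 − (½·1.15·15)·15.1 = 0 → Q_y = 328.2375/15.9 = 20.6439 ≈ 20.64 kip.
ΣF_y = 0: P_y + 20.6439 − 20 − ½·1.15·15 = 0 → P_y = 7.981 kip.
ΣF_x = 0: P_x + 20 = 0 → P_x = -20.00 kip.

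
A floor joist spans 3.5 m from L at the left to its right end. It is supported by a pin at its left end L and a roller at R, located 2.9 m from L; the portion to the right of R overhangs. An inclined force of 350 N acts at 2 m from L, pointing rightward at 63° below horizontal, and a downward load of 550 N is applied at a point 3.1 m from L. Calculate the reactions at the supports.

L_x = -158.9 N, L_y = 58.85 N, R_y = 803.0 N

ΣM about L: R_y·2.9 − 350·sin63°·2 − 550·3.1 = 0 → R_y = 2328.7/2.9 = 803.0 N.
ΣF_y = 0: L_y + 803 − 350·sin63° − 550 = 0 → L_y = 58.85 N.
ΣF_x = 0: L_x + 350·cos63° = 0 → L_x = -158.9 N.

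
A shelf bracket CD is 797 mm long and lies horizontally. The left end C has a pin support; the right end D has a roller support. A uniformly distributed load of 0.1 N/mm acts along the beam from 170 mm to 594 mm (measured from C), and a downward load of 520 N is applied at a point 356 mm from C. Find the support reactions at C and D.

C_x = 0, C_y = 309.8 N, D_y = 252.6 N

Resultant of the distributed load: 0.1 × 424 = 42.4 N at 382 mm from C.
Moments about C: D_y·797 − (0.1·424)·382 − 520·356 = 0 → D_y = 201316.8/797 = 252.593 ≈ 252.6 N.
ΣF_y = 0: C_y + 252.593 − 0.1·424 − 520 = 0 → C_y = 309.8 N.
ΣF_x = 0: no horizontal applied forces, so C_x = 0.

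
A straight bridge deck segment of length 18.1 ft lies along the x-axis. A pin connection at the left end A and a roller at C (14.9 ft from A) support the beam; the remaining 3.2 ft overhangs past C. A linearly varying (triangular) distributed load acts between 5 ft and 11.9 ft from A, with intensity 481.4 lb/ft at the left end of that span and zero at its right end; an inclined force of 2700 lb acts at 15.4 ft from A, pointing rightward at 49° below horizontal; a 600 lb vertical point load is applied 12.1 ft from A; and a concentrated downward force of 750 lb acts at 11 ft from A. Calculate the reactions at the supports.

A_x = -1771 lb, A_y = 1088 lb, C_y = 3961 lb

Resultant of the triangular load: ½ × 481.4 × 6.9 = 1660.83 lb, acting at 7.3 ft from A (one-third of the span from the peak).
Taking moments about A: C_y·14.9 − (½·481.4·6.9)·7.3 − 2700·sin49°·15.4 − 600·12.1 − 750·11 = 0 → C_y = 59014.9/14.9 = 3960.73 ≈ 3961 lb.
ΣF_y = 0: A_y + 3960.73 − ½·481.4·6.9 − 2700·sin49° − 600 − 750 = 0 → A_y = 1088 lb.
ΣF_x = 0: A_x + 2700·cos49° = 0 → A_x = -1771 lb.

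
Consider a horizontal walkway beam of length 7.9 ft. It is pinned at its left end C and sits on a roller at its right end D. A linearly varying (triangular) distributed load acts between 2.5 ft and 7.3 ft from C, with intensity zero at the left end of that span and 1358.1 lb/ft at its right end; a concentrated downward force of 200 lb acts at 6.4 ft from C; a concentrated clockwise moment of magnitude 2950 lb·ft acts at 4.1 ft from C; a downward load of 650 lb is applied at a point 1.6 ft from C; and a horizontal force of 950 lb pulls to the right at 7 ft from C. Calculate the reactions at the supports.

Resultant of the triangular load: ½ × 1358.1 × 4.8 = 3259.44 lb, acting at 5.7 ft from C (one-third of the span from the peak).
ΣM about C: D_y·7.9 − (½·1358.1·4.8)·5.7 − 200·6.4 − 2950 − 650·1.6 = 0 → D_y = 23848.808/7.9 = 3018.84 ≈ 3019 lb.
ΣF_y = 0: C_y + 3018.84 − ½·1358.1·4.8 − 200 − 650 = 0 → C_y = 1091 lb.
ΣF_x = 0: C_x + 950 = 0 → C_x = -950.0 lb.

C_x = -950.0 lb, C_y = 1091 lb, D_y = 3019 lb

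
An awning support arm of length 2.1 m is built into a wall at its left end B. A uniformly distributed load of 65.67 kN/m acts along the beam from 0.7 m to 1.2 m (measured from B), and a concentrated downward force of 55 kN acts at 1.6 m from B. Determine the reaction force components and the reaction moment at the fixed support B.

B_x = 0, B_y = 87.84 kN, M_B = 119.2 kN·m

Resultant of the distributed load: 65.67 × 0.5 = 32.835 kN at 0.95 m from B.
ΣF_x = 0: B_x = 0.
ΣF_y = 0: B_y − 65.67·0.5 − 55 = 0 → B_y = 87.84 kN.
ΣM about B: M_B − (65.67·0.5)·0.95 − 55·1.6 = 0 → M_B = 119.2 kN·m.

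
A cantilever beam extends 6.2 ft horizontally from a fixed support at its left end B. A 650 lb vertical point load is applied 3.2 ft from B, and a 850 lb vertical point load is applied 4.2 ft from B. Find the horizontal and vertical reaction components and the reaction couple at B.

ΣF_x = 0: B_x = 0.
ΣF_y = 0: B_y − 650 − 850 = 0 → B_y = 1500 lb.
ΣM about B: M_B − 650·3.2 − 850·4.2 = 0 → M_B = 5650 lb·ft.

B_x = 0, B_y = 1500 lb, M_B = 5650 lb·ft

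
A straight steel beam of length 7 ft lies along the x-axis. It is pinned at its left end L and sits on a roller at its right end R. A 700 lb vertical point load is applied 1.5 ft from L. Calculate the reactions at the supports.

L_x = 0, L_y = 550.0 lb, R_y = 150.0 lb

Taking moments about L: R_y·7 − 700·1.5 = 0 → R_y = 1050/7 = 150.0 lb.
ΣF_y = 0: L_y + 150 − 700 = 0 → L_y = 550.0 lb.
ΣF_x = 0: no horizontal applied forces, so L_x = 0.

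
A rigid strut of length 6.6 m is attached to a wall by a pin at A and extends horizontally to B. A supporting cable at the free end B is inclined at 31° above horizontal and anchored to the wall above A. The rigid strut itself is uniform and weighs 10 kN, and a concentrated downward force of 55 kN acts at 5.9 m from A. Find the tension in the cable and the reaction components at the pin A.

ΣM about A: T·sin31°·6.6 − 10·3.3 − 55·5.9 = 0 → T = 357.5/(6.6·0.515038) = 105.17 ≈ 105.2 kN.
ΣF_x = 0: A_x − T·cos31° = 0 → A_x = 105.17 × 0.857167 = 90.15 kN.
ΣF_y = 0: A_y + T·sin31° − 10 − 55 = 0 → A_y = 65 − 105.17 × 0.515038 = 10.83 kN.

T = 105.2 kN, A_x = 90.15 kN, A_y = 10.83 kN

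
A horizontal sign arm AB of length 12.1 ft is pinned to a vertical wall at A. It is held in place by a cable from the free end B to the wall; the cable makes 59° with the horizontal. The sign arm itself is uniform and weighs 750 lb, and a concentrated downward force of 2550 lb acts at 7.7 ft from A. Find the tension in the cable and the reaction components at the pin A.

ΣM about A: T·sin59°·12.1 − 750·6.05 − 2550·7.7 = 0 → T = 24172.5/(12.1·0.857167) = 2330.62 ≈ 2331 lb.
ΣF_x = 0: A_x − T·cos59° = 0 → A_x = 2330.62 × 0.515038 = 1200 lb.
ΣF_y = 0: A_y + T·sin59° − 750 − 2550 = 0 → A_y = 3300 − 2330.62 × 0.857167 = 1302 lb.

T = 2331 lb, A_x = 1200 lb, A_y = 1302 lb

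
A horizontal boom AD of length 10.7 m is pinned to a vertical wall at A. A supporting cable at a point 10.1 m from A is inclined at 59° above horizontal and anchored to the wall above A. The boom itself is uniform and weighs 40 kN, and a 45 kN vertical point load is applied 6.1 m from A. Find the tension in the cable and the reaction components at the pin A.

T = 56.43 kN, A_x = 29.06 kN, A_y = 36.63 kN

ΣM about A: T·sin59°·10.1 − 40·5.35 − 45·6.1 = 0 → T = 488.5/(10.1·0.857167) = 56.4258 ≈ 56.43 kN.
ΣF_x = 0: A_x − T·cos59° = 0 → A_x = 56.4258 × 0.515038 = 29.06 kN.
ΣF_y = 0: A_y + T·sin59° − 40 − 45 = 0 → A_y = 85 − 56.4258 × 0.857167 = 36.63 kN.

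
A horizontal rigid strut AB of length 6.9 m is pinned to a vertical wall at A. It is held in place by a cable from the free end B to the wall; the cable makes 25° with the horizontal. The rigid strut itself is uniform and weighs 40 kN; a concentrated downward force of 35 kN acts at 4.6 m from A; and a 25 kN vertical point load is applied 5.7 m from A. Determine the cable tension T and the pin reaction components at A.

T = 151.4 kN, A_x = 137.2 kN, A_y = 36.01 kN

ΣM about A: T·sin25°·6.9 − 40·3.45 − 35·4.6 − 25·5.7 = 0 → T = 441.5/(6.9·0.422618) = 151.403 ≈ 151.4 kN.
ΣF_x = 0: A_x − T·cos25° = 0 → A_x = 151.403 × 0.906308 = 137.2 kN.
ΣF_y = 0: A_y + T·sin25° − 40 − 35 − 25 = 0 → A_y = 100 − 151.403 × 0.422618 = 36.01 kN.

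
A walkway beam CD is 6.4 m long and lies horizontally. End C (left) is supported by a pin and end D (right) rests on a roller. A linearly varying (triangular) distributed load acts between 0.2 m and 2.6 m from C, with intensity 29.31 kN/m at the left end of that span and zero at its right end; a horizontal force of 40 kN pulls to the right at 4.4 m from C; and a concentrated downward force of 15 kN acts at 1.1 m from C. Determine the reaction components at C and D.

Resultant of the triangular load: ½ × 29.31 × 2.4 = 35.172 kN, acting at 1 m from C (one-third of the span from the peak).
Taking moments about C: D_y·6.4 − (½·29.31·2.4)·1 − 15·1.1 = 0 → D_y = 51.672/6.4 = 8.07375 ≈ 8.074 kN.
ΣF_y = 0: C_y + 8.07375 − ½·29.31·2.4 − 15 = 0 → C_y = 42.10 kN.
ΣF_x = 0: C_x + 40 = 0 → C_x = -40.00 kN.

C_x = -40.00 kN, C_y = 42.10 kN, D_y = 8.074 kN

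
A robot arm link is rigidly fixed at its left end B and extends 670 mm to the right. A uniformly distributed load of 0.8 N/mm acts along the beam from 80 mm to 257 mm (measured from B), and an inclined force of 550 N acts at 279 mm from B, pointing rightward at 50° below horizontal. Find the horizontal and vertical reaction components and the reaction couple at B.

Resultant of the distributed load: 0.8 × 177 = 141.6 N at 168.5 mm from B.
ΣF_x = 0: B_x + 550·cos50° = 0 → B_x = -353.5 N.
ΣF_y = 0: B_y − 0.8·177 − 550·sin50° = 0 → B_y = 562.9 N.
ΣM about B: M_B − (0.8·177)·168.5 − 550·sin50°·279 = 0 → M_B = 141400 N·mm.

B_x = -353.5 N, B_y = 562.9 N, M_B = 141400 N·mm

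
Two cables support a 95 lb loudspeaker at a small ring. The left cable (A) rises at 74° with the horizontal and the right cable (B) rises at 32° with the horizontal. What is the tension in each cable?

ΣF_x = 0: −T_A·cos74° + T_B·cos32° = 0 → T_B = 0.325026·T_A.
ΣF_y = 0: T_A·sin74° + T_B·sin32° = 95.
Substitute: T_A·(0.961262 + 0.325026·0.529919) = 95 → T_A = 83.8112 ≈ 83.81 lb.
Then T_B = 0.325026 × 83.8112 = 27.24 lb.

T_A = 83.81 lb, T_B = 27.24 lb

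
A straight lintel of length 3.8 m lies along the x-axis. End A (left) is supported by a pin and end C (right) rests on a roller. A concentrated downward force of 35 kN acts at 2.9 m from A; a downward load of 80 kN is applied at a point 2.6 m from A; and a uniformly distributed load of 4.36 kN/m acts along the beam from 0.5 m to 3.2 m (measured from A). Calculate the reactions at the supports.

Resultant of the distributed load: 4.36 × 2.7 = 11.772 kN at 1.85 m from A.
Moments about A: C_y·3.8 − 35·2.9 − 80·2.6 − (4.36·2.7)·1.85 = 0 → C_y = 331.2782/3.8 = 87.1785 ≈ 87.18 kN.
ΣF_y = 0: A_y + 87.1785 − 35 − 80 − 4.36·2.7 = 0 → A_y = 39.59 kN.
ΣF_x = 0: no horizontal applied forces, so A_x = 0.

A_x = 0, A_y = 39.59 kN, C_y = 87.18 kN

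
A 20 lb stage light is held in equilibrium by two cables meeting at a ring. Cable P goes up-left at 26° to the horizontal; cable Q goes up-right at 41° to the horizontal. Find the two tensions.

ΣF_x = 0: −T_P·cos26° + T_Q·cos41° = 0 → T_Q = 1.19091·T_P.
ΣF_y = 0: T_P·sin26° + T_Q·sin41° = 20.
Substitute: T_P·(0.438371 + 1.19091·0.656059) = 20 → T_P = 16.3978 ≈ 16.40 lb.
Then T_Q = 1.19091 × 16.3978 = 19.53 lb.

T_P = 16.40 lb, T_Q = 19.53 lb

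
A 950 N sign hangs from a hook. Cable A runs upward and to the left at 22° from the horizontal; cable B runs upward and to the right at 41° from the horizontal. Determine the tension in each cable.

ΣF_x = 0: −T_A·cos22° + T_B·cos41° = 0 → T_B = 1.22853·T_A.
ΣF_y = 0: T_A·sin22° + T_B·sin41° = 950.
Substitute: T_A·(0.374607 + 1.22853·0.656059) = 950 → T_A = 804.679 ≈ 804.7 N.
Then T_B = 1.22853 × 804.679 = 988.6 N.

T_A = 804.7 N, T_B = 988.6 N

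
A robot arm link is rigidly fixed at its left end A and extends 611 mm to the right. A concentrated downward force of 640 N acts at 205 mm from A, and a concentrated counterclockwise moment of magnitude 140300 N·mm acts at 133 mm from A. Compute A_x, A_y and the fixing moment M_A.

A_x = 0, A_y = 640.0 N, M_A = -9100 N·mm

ΣF_x = 0: A_x = 0.
ΣF_y = 0: A_y − 640 = 0 → A_y = 640.0 N.
ΣM about A: M_A − 640·205 + 140300 = 0 → M_A = -9100 N·mm.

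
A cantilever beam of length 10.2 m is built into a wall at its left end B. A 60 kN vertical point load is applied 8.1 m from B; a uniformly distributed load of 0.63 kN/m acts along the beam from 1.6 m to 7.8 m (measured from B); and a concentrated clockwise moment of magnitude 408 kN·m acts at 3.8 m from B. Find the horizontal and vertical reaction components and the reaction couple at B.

Resultant of the distributed load: 0.63 × 6.2 = 3.906 kN at 4.7 m from B.
ΣF_x = 0: B_x = 0.
ΣF_y = 0: B_y − 60 − 0.63·6.2 = 0 → B_y = 63.91 kN.
ΣM about B: M_B − 60·8.1 − (0.63·6.2)·4.7 − 408 = 0 → M_B = 912.4 kN·m.

B_x = 0, B_y = 63.91 kN, M_B = 912.4 kN·m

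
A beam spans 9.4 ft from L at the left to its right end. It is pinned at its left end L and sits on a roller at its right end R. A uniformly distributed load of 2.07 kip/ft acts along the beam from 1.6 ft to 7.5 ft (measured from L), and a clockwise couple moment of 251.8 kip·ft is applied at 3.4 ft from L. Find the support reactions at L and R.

L_x = 0, L_y = -20.49 kip, R_y = 32.70 kip

Resultant of the distributed load: 2.07 × 5.9 = 12.213 kip at 4.55 ft from L.
Moments about L: R_y·9.4 − (2.07·5.9)·4.55 − 251.8 = 0 → R_y = 307.36915/9.4 = 32.6988 ≈ 32.70 kip.
ΣF_y = 0: L_y + 32.6988 − 2.07·5.9 = 0 → L_y = -20.49 kip.
ΣF_x = 0: no horizontal applied forces, so L_x = 0.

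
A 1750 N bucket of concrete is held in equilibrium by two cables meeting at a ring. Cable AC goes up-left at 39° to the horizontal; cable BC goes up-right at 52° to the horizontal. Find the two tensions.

ΣF_x = 0: −T_AC·cos39° + T_BC·cos52° = 0 → T_BC = 1.26229·T_AC.
ΣF_y = 0: T_AC·sin39° + T_BC·sin52° = 1750.
Substitute: T_AC·(0.62932 + 1.26229·0.788011) = 1750 → T_AC = 1077.57 ≈ 1078 N.
Then T_BC = 1.26229 × 1077.57 = 1360 N.

T_AC = 1078 N, T_BC = 1360 N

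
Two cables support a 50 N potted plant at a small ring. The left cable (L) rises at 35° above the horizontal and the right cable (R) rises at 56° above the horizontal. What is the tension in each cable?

T_L = 27.96 N, T_R = 40.96 N

ΣF_x = 0: −T_L·cos35° + T_R·cos56° = 0 → T_R = 1.46488·T_L.
ΣF_y = 0: T_L·sin35° + T_R·sin56° = 50.
Substitute: T_L·(0.573576 + 1.46488·0.829038) = 50 → T_L = 27.9639 ≈ 27.96 N.
Then T_R = 1.46488 × 27.9639 = 40.96 N.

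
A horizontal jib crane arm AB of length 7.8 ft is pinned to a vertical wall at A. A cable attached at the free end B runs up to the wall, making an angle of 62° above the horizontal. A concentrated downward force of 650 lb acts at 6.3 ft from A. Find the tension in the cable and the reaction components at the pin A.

T = 594.6 lb, A_x = 279.1 lb, A_y = 125.0 lb

ΣM about A: T·sin62°·7.8 − 650·6.3 = 0 → T = 4095/(7.8·0.882948) = 594.599 ≈ 594.6 lb.
ΣF_x = 0: A_x − T·cos62° = 0 → A_x = 594.599 × 0.469472 = 279.1 lb.
ΣF_y = 0: A_y + T·sin62° − 650 = 0 → A_y = 650 − 594.599 × 0.882948 = 125.0 lb.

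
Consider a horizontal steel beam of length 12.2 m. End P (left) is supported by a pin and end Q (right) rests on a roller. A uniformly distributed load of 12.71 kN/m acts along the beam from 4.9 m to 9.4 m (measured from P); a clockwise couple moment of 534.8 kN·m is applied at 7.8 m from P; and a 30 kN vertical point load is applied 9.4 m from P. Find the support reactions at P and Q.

P_x = 0, P_y = -13.28 kN, Q_y = 100.5 kN

Resultant of the distributed load: 12.71 × 4.5 = 57.195 kN at 7.15 m from P.
Taking moments about P: Q_y·12.2 − (12.71·4.5)·7.15 − 534.8 − 30·9.4 = 0 → Q_y = 1225.74425/12.2 = 100.471 ≈ 100.5 kN.
ΣF_y = 0: P_y + 100.471 − 12.71·4.5 − 30 = 0 → P_y = -13.28 kN.
ΣF_x = 0: no horizontal applied forces, so P_x = 0.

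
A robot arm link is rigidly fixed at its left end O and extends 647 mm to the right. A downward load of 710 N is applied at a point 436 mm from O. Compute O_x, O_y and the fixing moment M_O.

O_x = 0, O_y = 710.0 N, M_O = 309600 N·mm

ΣF_x = 0: O_x = 0.
ΣF_y = 0: O_y − 710 = 0 → O_y = 710.0 N.
ΣM about O: M_O − 710·436 = 0 → M_O = 309600 N·mm.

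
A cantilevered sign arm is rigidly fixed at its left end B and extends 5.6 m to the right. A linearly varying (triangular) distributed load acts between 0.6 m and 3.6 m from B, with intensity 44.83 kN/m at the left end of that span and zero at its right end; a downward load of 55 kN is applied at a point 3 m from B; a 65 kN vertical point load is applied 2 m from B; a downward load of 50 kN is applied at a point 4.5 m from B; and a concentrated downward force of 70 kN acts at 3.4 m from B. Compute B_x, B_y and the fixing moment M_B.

B_x = 0, B_y = 307.2 kN, M_B = 865.6 kN·m

Resultant of the triangular load: ½ × 44.83 × 3 = 67.245 kN, acting at 1.6 m from B (one-third of the span from the peak).
ΣF_x = 0: B_x = 0.
ΣF_y = 0: B_y − ½·44.83·3 − 55 − 65 − 50 − 70 = 0 → B_y = 307.2 kN.
ΣM about B: M_B − (½·44.83·3)·1.6 − 55·3 − 65·2 − 50·4.5 − 70·3.4 = 0 → M_B = 865.6 kN·m.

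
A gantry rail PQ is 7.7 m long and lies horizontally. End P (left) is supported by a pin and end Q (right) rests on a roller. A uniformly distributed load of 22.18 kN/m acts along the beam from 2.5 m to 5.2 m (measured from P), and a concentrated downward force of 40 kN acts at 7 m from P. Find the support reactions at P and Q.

Resultant of the distributed load: 22.18 × 2.7 = 59.886 kN at 3.85 m from P.
Taking moments about P: Q_y·7.7 − (22.18·2.7)·3.85 − 40·7 = 0 → Q_y = 510.5611/7.7 = 66.3066 ≈ 66.31 kN.
ΣF_y = 0: P_y + 66.3066 − 22.18·2.7 − 40 = 0 → P_y = 33.58 kN.
ΣF_x = 0: no horizontal applied forces, so P_x = 0.

P_x = 0, P_y = 33.58 kN, Q_y = 66.31 kN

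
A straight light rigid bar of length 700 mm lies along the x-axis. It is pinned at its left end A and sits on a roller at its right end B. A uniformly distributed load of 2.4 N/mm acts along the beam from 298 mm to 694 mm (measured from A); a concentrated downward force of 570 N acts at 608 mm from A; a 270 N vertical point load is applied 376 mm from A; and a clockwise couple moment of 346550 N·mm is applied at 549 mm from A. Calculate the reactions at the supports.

Resultant of the distributed load: 2.4 × 396 = 950.4 N at 496 mm from A.
ΣM about A: B_y·700 − (2.4·396)·496 − 570·608 − 270·376 − 346550 = 0 → B_y = 1266028.4/700 = 1808.61 ≈ 1809 N.
ΣF_y = 0: A_y + 1808.61 − 2.4·396 − 570 − 270 = 0 → A_y = -18.21 N.
ΣF_x = 0: no horizontal applied forces, so A_x = 0.

A_x = 0, A_y = -18.21 N, B_y = 1809 N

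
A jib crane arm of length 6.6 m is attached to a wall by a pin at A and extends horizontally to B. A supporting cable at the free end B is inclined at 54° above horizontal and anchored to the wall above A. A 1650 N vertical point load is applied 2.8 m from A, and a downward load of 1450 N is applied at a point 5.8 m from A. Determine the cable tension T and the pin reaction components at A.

ΣM about A: T·sin54°·6.6 − 1650·2.8 − 1450·5.8 = 0 → T = 13030/(6.6·0.809017) = 2440.3 ≈ 2440 N.
ΣF_x = 0: A_x − T·cos54° = 0 → A_x = 2440.3 × 0.587785 = 1434 N.
ΣF_y = 0: A_y + T·sin54° − 1650 − 1450 = 0 → A_y = 3100 − 2440.3 × 0.809017 = 1126 N.

T = 2440 N, A_x = 1434 N, A_y = 1126 N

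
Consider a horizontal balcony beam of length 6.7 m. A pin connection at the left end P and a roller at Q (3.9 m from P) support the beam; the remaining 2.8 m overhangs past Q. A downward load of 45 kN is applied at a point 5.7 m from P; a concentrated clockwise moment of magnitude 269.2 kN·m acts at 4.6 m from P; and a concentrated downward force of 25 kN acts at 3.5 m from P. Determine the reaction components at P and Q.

Taking moments about P: Q_y·3.9 − 45·5.7 − 269.2 − 25·3.5 = 0 → Q_y = 613.2/3.9 = 157.231 ≈ 157.2 kN.
ΣF_y = 0: P_y + 157.231 − 45 − 25 = 0 → P_y = -87.23 kN.
ΣF_x = 0: no horizontal applied forces, so P_x = 0.

P_x = 0, P_y = -87.23 kN, Q_y = 157.2 kN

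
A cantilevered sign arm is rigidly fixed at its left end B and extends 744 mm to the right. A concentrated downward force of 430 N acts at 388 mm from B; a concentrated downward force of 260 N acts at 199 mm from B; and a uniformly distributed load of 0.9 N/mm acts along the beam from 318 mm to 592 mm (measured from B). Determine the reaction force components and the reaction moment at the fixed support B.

Resultant of the distributed load: 0.9 × 274 = 246.6 N at 455 mm from B.
ΣF_x = 0: B_x = 0.
ΣF_y = 0: B_y − 430 − 260 − 0.9·274 = 0 → B_y = 936.6 N.
ΣM about B: M_B − 430·388 − 260·199 − (0.9·274)·455 = 0 → M_B = 330800 N·mm.

B_x = 0, B_y = 936.6 N, M_B = 330800 N·mm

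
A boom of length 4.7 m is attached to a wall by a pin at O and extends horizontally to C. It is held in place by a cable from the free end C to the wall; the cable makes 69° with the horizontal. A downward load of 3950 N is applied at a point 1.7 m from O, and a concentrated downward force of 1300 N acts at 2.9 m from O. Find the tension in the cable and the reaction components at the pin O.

T = 2390 N, O_x = 856.3 N, O_y = 3019 N

ΣM about O: T·sin69°·4.7 − 3950·1.7 − 1300·2.9 = 0 → T = 10485/(4.7·0.93358) = 2389.57 ≈ 2390 N.
ΣF_x = 0: O_x − T·cos69° = 0 → O_x = 2389.57 × 0.358368 = 856.3 N.
ΣF_y = 0: O_y + T·sin69° − 3950 − 1300 = 0 → O_y = 5250 − 2389.57 × 0.93358 = 3019 N.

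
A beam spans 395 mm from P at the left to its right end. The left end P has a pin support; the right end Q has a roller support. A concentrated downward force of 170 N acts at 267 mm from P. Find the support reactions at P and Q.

P_x = 0, P_y = 55.09 N, Q_y = 114.9 N

ΣM about P: Q_y·395 − 170·267 = 0 → Q_y = 45390/395 = 114.911 ≈ 114.9 N.
ΣF_y = 0: P_y + 114.911 − 170 = 0 → P_y = 55.09 N.
ΣF_x = 0: no horizontal applied forces, so P_x = 0.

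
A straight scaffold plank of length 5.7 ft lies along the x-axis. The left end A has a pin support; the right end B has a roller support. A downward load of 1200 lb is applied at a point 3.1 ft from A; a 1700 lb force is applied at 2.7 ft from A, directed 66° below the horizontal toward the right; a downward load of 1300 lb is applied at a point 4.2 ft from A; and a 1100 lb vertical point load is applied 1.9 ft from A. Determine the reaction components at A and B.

Taking moments about A: B_y·5.7 − 1200·3.1 − 1700·sin66°·2.7 − 1300·4.2 − 1100·1.9 = 0 → B_y = 15463.2/5.7 = 2712.84 ≈ 2713 lb.
ΣF_y = 0: A_y + 2712.84 − 1200 − 1700·sin66° − 1300 − 1100 = 0 → A_y = 2440 lb.
ΣF_x = 0: A_x + 1700·cos66° = 0 → A_x = -691.5 lb.

A_x = -691.5 lb, A_y = 2440 lb, B_y = 2713 lb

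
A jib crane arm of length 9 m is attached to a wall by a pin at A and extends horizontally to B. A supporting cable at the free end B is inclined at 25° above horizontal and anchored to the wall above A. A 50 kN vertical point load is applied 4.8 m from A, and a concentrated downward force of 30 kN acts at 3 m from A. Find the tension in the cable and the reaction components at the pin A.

T = 86.76 kN, A_x = 78.63 kN, A_y = 43.33 kN

ΣM about A: T·sin25°·9 − 50·4.8 − 30·3 = 0 → T = 330/(9·0.422618) = 86.7608 ≈ 86.76 kN.
ΣF_x = 0: A_x − T·cos25° = 0 → A_x = 86.7608 × 0.906308 = 78.63 kN.
ΣF_y = 0: A_y + T·sin25° − 50 − 30 = 0 → A_y = 80 − 86.7608 × 0.422618 = 43.33 kN.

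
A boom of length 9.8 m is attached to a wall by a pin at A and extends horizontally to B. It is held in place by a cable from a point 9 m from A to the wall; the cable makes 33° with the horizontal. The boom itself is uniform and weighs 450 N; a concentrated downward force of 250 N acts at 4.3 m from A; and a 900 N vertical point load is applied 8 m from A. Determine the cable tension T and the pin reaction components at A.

ΣM about A: T·sin33°·9 − 450·4.9 − 250·4.3 − 900·8 = 0 → T = 10480/(9·0.544639) = 2138.01 ≈ 2138 N.
ΣF_x = 0: A_x − T·cos33° = 0 → A_x = 2138.01 × 0.838671 = 1793 N.
ΣF_y = 0: A_y + T·sin33° − 450 − 250 − 900 = 0 → A_y = 1600 − 2138.01 × 0.544639 = 435.6 N.

T = 2138 N, A_x = 1793 N, A_y = 435.6 N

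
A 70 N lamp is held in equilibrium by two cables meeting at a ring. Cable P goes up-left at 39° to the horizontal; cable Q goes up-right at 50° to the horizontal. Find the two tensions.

T_P = 45.00 N, T_Q = 54.41 N

ΣF_x = 0: −T_P·cos39° + T_Q·cos50° = 0 → T_Q = 1.20902·T_P.
ΣF_y = 0: T_P·sin39° + T_Q·sin50° = 70.
Substitute: T_P·(0.62932 + 1.20902·0.766044) = 70 → T_P = 45.0021 ≈ 45.00 N.
Then T_Q = 1.20902 × 45.0021 = 54.41 N.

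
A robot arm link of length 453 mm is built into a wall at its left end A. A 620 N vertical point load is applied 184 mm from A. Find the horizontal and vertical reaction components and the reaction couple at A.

A_x = 0, A_y = 620.0 N, M_A = 114100 N·mm

ΣF_x = 0: A_x = 0.
ΣF_y = 0: A_y − 620 = 0 → A_y = 620.0 N.
ΣM about A: M_A − 620·184 = 0 → M_A = 114100 N·mm.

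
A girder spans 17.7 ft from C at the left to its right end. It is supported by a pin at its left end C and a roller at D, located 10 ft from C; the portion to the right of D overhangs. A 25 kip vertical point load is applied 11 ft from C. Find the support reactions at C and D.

C_x = 0, C_y = -2.500 kip, D_y = 27.50 kip

Taking moments about C: D_y·10 − 25·11 = 0 → D_y = 275/10 = 27.50 kip.
ΣF_y = 0: C_y + 27.5 − 25 = 0 → C_y = -2.500 kip.
ΣF_x = 0: no horizontal applied forces, so C_x = 0.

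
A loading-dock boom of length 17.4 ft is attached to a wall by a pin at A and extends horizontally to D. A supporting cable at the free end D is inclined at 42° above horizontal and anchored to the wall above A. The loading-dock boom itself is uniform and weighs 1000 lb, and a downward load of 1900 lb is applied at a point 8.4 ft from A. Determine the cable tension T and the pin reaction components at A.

T = 2118 lb, A_x = 1574 lb, A_y = 1483 lb

ΣM about A: T·sin42°·17.4 − 1000·8.7 − 1900·8.4 = 0 → T = 24660/(17.4·0.669131) = 2118.03 ≈ 2118 lb.
ΣF_x = 0: A_x − T·cos42° = 0 → A_x = 2118.03 × 0.743145 = 1574 lb.
ΣF_y = 0: A_y + T·sin42° − 1000 − 1900 = 0 → A_y = 2900 − 2118.03 × 0.669131 = 1483 lb.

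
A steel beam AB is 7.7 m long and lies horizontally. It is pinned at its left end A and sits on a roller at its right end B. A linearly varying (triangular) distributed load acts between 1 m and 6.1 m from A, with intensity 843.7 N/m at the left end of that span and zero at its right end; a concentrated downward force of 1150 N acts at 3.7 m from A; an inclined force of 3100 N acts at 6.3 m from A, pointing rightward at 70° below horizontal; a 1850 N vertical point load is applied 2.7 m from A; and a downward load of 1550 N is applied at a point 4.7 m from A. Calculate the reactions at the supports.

A_x = -1060 N, A_y = 4329 N, B_y = 5285 N

Resultant of the triangular load: ½ × 843.7 × 5.1 = 2151.435 N, acting at 2.7 m from A (one-third of the span from the peak).
Taking moments about A: B_y·7.7 − (½·843.7·5.1)·2.7 − 1150·3.7 − 3100·sin70°·6.3 − 1850·2.7 − 1550·4.7 = 0 → B_y = 40696.1/7.7 = 5285.21 ≈ 5285 N.
ΣF_y = 0: A_y + 5285.21 − ½·843.7·5.1 − 1150 − 3100·sin70° − 1850 − 1550 = 0 → A_y = 4329 N.
ΣF_x = 0: A_x + 3100·cos70° = 0 → A_x = -1060 N.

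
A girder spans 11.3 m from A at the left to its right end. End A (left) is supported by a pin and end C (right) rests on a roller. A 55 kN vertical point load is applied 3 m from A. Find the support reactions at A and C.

A_x = 0, A_y = 40.40 kN, C_y = 14.60 kN

Moments about A: C_y·11.3 − 55·3 = 0 → C_y = 165/11.3 = 14.6018 ≈ 14.60 kN.
ΣF_y = 0: A_y + 14.6018 − 55 = 0 → A_y = 40.40 kN.
ΣF_x = 0: no horizontal applied forces, so A_x = 0.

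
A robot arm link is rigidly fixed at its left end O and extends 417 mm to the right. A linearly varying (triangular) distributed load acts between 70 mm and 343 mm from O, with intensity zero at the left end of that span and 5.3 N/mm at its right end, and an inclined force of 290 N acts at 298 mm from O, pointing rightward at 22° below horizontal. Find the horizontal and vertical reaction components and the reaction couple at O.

O_x = -268.9 N, O_y = 832.1 N, M_O = 214700 N·mm

Resultant of the triangular load: ½ × 5.3 × 273 = 723.45 N, acting at 252 mm from O (one-third of the span from the peak).
ΣF_x = 0: O_x + 290·cos22° = 0 → O_x = -268.9 N.
ΣF_y = 0: O_y − ½·5.3·273 − 290·sin22° = 0 → O_y = 832.1 N.
ΣM about O: M_O − (½·5.3·273)·252 − 290·sin22°·298 = 0 → M_O = 214700 N·mm.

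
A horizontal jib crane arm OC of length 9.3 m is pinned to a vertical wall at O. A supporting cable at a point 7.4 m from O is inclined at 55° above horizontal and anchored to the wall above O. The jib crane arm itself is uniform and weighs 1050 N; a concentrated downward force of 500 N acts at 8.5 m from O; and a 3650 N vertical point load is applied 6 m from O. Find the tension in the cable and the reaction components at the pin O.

ΣM about O: T·sin55°·7.4 − 1050·4.65 − 500·8.5 − 3650·6 = 0 → T = 31032.5/(7.4·0.819152) = 5119.42 ≈ 5119 N.
ΣF_x = 0: O_x − T·cos55° = 0 → O_x = 5119.42 × 0.573576 = 2936 N.
ΣF_y = 0: O_y + T·sin55° − 1050 − 500 − 3650 = 0 → O_y = 5200 − 5119.42 × 0.819152 = 1006 N.

T = 5119 N, O_x = 2936 N, O_y = 1006 N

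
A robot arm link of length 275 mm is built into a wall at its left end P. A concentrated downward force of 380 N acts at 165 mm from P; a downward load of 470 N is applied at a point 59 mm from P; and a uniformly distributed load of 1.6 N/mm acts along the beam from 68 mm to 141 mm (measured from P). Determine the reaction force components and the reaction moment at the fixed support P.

Resultant of the distributed load: 1.6 × 73 = 116.8 N at 104.5 mm from P.
ΣF_x = 0: P_x = 0.
ΣF_y = 0: P_y − 380 − 470 − 1.6·73 = 0 → P_y = 966.8 N.
ΣM about P: M_P − 380·165 − 470·59 − (1.6·73)·104.5 = 0 → M_P = 102600 N·mm.

P_x = 0, P_y = 966.8 N, M_P = 102600 N·mm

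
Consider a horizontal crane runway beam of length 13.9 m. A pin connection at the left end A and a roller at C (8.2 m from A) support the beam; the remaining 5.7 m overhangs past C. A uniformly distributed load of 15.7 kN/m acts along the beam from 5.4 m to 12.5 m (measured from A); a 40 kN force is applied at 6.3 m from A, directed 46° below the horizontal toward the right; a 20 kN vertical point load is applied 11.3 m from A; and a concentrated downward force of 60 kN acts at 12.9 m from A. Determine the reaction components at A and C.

A_x = -27.79 kN, A_y = -45.48 kN, C_y = 265.7 kN

Resultant of the distributed load: 15.7 × 7.1 = 111.47 kN at 8.95 m from A.
ΣM about A: C_y·8.2 − (15.7·7.1)·8.95 − 40·sin46°·6.3 − 20·11.3 − 60·12.9 = 0 → C_y = 2178.93/8.2 = 265.723 ≈ 265.7 kN.
ΣF_y = 0: A_y + 265.723 − 15.7·7.1 − 40·sin46° − 20 − 60 = 0 → A_y = -45.48 kN.
ΣF_x = 0: A_x + 40·cos46° = 0 → A_x = -27.79 kN.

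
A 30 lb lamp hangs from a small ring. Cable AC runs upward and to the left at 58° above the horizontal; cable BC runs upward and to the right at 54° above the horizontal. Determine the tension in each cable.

T_AC = 19.02 lb, T_BC = 17.15 lb

ΣF_x = 0: −T_AC·cos58° + T_BC·cos54° = 0 → T_BC = 0.901553·T_AC.
ΣF_y = 0: T_AC·sin58° + T_BC·sin54° = 30.
Substitute: T_AC·(0.848048 + 0.901553·0.809017) = 30 → T_AC = 19.0184 ≈ 19.02 lb.
Then T_BC = 0.901553 × 19.0184 = 17.15 lb.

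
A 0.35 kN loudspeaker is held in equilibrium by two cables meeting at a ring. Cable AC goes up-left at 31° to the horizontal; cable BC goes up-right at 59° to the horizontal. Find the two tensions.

ΣF_x = 0: −T_AC·cos31° + T_BC·cos59° = 0 → T_BC = 1.66428·T_AC.
ΣF_y = 0: T_AC·sin31° + T_BC·sin59° = 0.35.
Substitute: T_AC·(0.515038 + 1.66428·0.857167) = 0.35 → T_AC = 0.180263 ≈ 0.1803 kN.
Then T_BC = 1.66428 × 0.180263 = 0.3000 kN.

T_AC = 0.1803 kN, T_BC = 0.3000 kN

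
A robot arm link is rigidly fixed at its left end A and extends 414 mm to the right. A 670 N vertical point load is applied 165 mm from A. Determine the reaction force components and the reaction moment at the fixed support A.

A_x = 0, A_y = 670.0 N, M_A = 110600 N·mm

ΣF_x = 0: A_x = 0.
ΣF_y = 0: A_y − 670 = 0 → A_y = 670.0 N.
ΣM about A: M_A − 670·165 = 0 → M_A = 110600 N·mm.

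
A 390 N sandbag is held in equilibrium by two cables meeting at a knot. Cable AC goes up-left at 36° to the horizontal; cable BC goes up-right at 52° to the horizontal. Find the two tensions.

T_AC = 240.3 N, T_BC = 315.7 N

ΣF_x = 0: −T_AC·cos36° + T_BC·cos52° = 0 → T_BC = 1.31406·T_AC.
ΣF_y = 0: T_AC·sin36° + T_BC·sin52° = 390.
Substitute: T_AC·(0.587785 + 1.31406·0.788011) = 390 → T_AC = 240.254 ≈ 240.3 N.
Then T_BC = 1.31406 × 240.254 = 315.7 N.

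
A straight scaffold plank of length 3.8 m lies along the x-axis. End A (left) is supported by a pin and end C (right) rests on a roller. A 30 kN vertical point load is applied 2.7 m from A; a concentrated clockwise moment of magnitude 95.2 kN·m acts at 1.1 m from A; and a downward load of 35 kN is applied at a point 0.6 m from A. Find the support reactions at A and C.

A_x = 0, A_y = 13.11 kN, C_y = 51.89 kN

Moments about A: C_y·3.8 − 30·2.7 − 95.2 − 35·0.6 = 0 → C_y = 197.2/3.8 = 51.8947 ≈ 51.89 kN.
ΣF_y = 0: A_y + 51.8947 − 30 − 35 = 0 → A_y = 13.11 kN.
ΣF_x = 0: no horizontal applied forces, so A_x = 0.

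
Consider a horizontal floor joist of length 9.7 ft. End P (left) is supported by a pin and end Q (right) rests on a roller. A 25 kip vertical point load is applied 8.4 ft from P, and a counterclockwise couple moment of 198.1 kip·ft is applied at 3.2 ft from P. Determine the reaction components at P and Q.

P_x = 0, P_y = 23.77 kip, Q_y = 1.227 kip

ΣM about P: Q_y·9.7 − 25·8.4 + 198.1 = 0 → Q_y = 11.9/9.7 = 1.2268 ≈ 1.227 kip.
ΣF_y = 0: P_y + 1.2268 − 25 = 0 → P_y = 23.77 kip.
ΣF_x = 0: no horizontal applied forces, so P_x = 0.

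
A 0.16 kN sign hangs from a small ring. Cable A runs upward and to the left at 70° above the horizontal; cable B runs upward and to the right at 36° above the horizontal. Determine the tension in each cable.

T_A = 0.1347 kN, T_B = 0.05693 kN

ΣF_x = 0: −T_A·cos70° + T_B·cos36° = 0 → T_B = 0.42276·T_A.
ΣF_y = 0: T_A·sin70° + T_B·sin36° = 0.16.
Substitute: T_A·(0.939693 + 0.42276·0.587785) = 0.16 → T_A = 0.134659 ≈ 0.1347 kN.
Then T_B = 0.42276 × 0.134659 = 0.05693 kN.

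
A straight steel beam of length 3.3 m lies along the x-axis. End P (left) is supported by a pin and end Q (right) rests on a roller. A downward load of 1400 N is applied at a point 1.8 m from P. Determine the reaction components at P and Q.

P_x = 0, P_y = 636.4 N, Q_y = 763.6 N

Moments about P: Q_y·3.3 − 1400·1.8 = 0 → Q_y = 2520/3.3 = 763.636 ≈ 763.6 N.
ΣF_y = 0: P_y + 763.636 − 1400 = 0 → P_y = 636.4 N.
ΣF_x = 0: no horizontal applied forces, so P_x = 0.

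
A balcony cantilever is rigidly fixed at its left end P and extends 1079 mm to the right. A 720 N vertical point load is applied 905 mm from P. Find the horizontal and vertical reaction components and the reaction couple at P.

P_x = 0, P_y = 720.0 N, M_P = 651600 N·mm

ΣF_x = 0: P_x = 0.
ΣF_y = 0: P_y − 720 = 0 → P_y = 720.0 N.
ΣM about P: M_P − 720·905 = 0 → M_P = 651600 N·mm.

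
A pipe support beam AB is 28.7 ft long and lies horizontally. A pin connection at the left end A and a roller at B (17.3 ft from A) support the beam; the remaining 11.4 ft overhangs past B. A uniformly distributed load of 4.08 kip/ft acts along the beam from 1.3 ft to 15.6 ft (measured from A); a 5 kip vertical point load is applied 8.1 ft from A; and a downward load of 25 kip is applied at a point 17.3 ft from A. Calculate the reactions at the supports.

Resultant of the distributed load: 4.08 × 14.3 = 58.344 kip at 8.45 ft from A.
ΣM about A: B_y·17.3 − (4.08·14.3)·8.45 − 5·8.1 − 25·17.3 = 0 → B_y = 966.0068/17.3 = 55.8385 ≈ 55.84 kip.
ΣF_y = 0: A_y + 55.8385 − 4.08·14.3 − 5 − 25 = 0 → A_y = 32.51 kip.
ΣF_x = 0: no horizontal applied forces, so A_x = 0.

A_x = 0, A_y = 32.51 kip, B_y = 55.84 kip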